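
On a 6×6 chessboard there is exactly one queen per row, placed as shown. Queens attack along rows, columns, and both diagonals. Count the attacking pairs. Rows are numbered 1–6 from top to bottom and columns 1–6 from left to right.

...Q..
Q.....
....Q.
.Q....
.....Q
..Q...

0

All columns are distinct and no two queens satisfy |Δrow| = |Δcol|, so no pair attacks.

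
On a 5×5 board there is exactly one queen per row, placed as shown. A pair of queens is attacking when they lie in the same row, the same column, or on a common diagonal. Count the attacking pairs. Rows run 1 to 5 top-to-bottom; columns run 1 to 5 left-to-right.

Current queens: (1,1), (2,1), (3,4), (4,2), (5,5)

2

Same column: (1,1)–(2,1) (column 1).
Same diagonal: (1,1)–(5,5) (|1−5| = |1−5| = 4).
Total attacking pairs: 2.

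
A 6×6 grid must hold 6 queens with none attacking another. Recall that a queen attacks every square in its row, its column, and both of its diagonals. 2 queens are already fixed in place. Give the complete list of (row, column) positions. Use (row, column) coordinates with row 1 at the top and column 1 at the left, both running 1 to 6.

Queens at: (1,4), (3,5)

(1,4) (2,1) (3,5) (4,2) (5,6) (6,3)

Row 2: attacked by (1,4)→{3,4,5}; (3,5)→{4,5,6}. Safe: 1, 2. Place at column 1.
Row 4: attacked by (1,4)→{1,4}; (2,1)→{1,3}; (3,5)→{4,5,6}. Safe: 2. Place at column 2.
Row 5: attacked by (1,4)→{4}; (2,1)→{1,4}; (3,5)→{3,5}; (4,2)→{1,2,3}. Safe: 6. Place at column 6.
Row 6: attacked by (1,4)→{4}; (2,1)→{1,5}; (3,5)→{2,5}; (4,2)→{2,4}; (5,6)→{5,6}. Safe: 3. Place at column 3.
Columns [4, 1, 5, 2, 6, 3], r−c [-3, 1, -2, 2, -1, 3], r+c [5, 3, 8, 6, 11, 9] are all distinct, so no two queens attack.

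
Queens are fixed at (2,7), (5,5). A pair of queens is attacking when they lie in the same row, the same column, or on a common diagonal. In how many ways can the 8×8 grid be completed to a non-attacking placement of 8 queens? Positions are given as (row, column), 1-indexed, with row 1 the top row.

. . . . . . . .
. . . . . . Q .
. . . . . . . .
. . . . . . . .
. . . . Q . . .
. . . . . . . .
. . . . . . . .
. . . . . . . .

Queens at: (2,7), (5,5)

2

Branch on row 1: col 2 → 0; col 3 → 1; col 4 → 1.
Sum: 0 + 1 + 1 = 2.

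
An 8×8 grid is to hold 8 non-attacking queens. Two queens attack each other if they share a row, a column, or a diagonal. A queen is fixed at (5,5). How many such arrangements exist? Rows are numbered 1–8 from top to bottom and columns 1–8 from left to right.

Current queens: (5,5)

8

Branch on row 1: col 2 → 0; col 3 → 3; col 4 → 1; col 6 → 3; col 7 → 1; col 8 → 0.
Sum: 0 + 3 + 1 + 3 + 1 + 0 = 8.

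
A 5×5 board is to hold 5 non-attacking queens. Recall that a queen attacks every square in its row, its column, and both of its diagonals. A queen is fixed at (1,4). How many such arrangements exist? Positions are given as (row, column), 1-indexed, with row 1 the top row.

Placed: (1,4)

2

Branch on row 2: col 1 → 1; col 2 → 1.
Sum: 1 + 1 = 2.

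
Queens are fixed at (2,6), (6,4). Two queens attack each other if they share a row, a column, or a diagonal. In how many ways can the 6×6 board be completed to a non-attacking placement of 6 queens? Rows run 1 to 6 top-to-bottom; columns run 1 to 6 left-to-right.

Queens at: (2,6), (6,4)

1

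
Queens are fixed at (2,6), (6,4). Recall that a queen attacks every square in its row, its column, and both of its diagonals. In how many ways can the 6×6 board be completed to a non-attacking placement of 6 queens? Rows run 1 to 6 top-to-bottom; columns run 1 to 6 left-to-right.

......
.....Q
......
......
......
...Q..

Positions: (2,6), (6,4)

Branch on row 1: col 1 → 0; col 2 → 0; col 3 → 1.
Sum: 0 + 0 + 1 = 1.

1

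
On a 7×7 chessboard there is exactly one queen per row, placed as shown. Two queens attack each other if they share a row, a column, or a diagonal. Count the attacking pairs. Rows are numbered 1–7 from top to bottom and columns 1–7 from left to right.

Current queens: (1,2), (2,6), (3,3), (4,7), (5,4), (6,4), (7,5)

2

Same column: (5,4)–(6,4) (column 4).
Same diagonal: (6,4)–(7,5) (|6−7| = |4−5| = 1).
Total attacking pairs: 2.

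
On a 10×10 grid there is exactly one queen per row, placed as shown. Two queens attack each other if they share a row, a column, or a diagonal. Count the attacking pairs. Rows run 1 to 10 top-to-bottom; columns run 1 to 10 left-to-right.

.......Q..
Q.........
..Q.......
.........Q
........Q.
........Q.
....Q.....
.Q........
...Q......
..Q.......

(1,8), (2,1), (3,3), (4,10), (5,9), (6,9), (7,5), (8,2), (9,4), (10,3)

4

Same column: (3,3)–(10,3) (column 3); (5,9)–(6,9) (column 9).
Same diagonal: (4,10)–(5,9) (|4−5| = |10−9| = 1); (9,4)–(10,3) (|9−10| = |4−3| = 1).
Total attacking pairs: 4.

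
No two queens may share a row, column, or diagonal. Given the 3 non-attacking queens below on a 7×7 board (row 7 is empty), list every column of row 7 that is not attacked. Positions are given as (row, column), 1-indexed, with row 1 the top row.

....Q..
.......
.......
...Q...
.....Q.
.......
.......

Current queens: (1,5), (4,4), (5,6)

(1,5) attacks row 7 at column 5.
(4,4) attacks row 7 at column 4 and diagonals 1, 7.
(5,6) attacks row 7 at column 6 and diagonals 4.
Attacked columns: {1, 4, 5, 6, 7}. Safe: {2, 3}.

columns 2, 3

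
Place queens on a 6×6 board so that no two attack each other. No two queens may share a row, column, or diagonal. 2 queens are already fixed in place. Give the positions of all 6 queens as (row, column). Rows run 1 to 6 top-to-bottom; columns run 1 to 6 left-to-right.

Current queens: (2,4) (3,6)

(1,2) (2,4) (3,6) (4,1) (5,3) (6,5)

Row 1: attacked by (2,4)→{3,4,5}; (3,6)→{4,6}. Safe: 1, 2. Place at column 2.
Row 4: attacked by (1,2)→{2,5}; (2,4)→{2,4,6}; (3,6)→{5,6}. Safe: 1, 3. Place at column 1.
Row 5: attacked by (1,2)→{2,6}; (2,4)→{1,4}; (3,6)→{4,6}; (4,1)→{1,2}. Safe: 3, 5. Place at column 3.
Row 6: attacked by (1,2)→{2}; (2,4)→{4}; (3,6)→{3,6}; (4,1)→{1,3}; (5,3)→{2,3,4}. Safe: 5. Place at column 5.
Columns [2, 4, 6, 1, 3, 5], r−c [-1, -2, -3, 3, 2, 1], r+c [3, 6, 9, 5, 8, 11] are all distinct, so no two queens attack.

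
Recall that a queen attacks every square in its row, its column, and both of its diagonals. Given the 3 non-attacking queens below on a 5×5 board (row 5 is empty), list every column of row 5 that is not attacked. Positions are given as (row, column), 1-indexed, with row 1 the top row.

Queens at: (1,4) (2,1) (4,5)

(1,4) attacks row 5 at column 4.
(2,1) attacks row 5 at column 1 and diagonals 4.
(4,5) attacks row 5 at column 5 and diagonals 4.
Attacked columns: {1, 4, 5}. Safe: {2, 3}.

columns 2, 3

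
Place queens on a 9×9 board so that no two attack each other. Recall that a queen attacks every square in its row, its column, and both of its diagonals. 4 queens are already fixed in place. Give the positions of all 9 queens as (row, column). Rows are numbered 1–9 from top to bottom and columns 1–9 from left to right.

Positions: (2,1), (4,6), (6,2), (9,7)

(1,4) (2,1) (3,3) (4,6) (5,9) (6,2) (7,8) (8,5) (9,7)

Row 1: attacked by (2,1)→{1,2}; (4,6)→{3,6,9}; (6,2)→{2,7}; (9,7)→{7}. Safe: 4, 5, 8. Place at column 4.
Row 3: attacked by (1,4)→{2,4,6}; (2,1)→{1,2}; (4,6)→{5,6,7}; (6,2)→{2,5}; (9,7)→{1,7}. Safe: 3, 8, 9. Place at column 3.
Row 5: attacked by (1,4)→{4,8}; (2,1)→{1,4}; (3,3)→{1,3,5}; (4,6)→{5,6,7}; (6,2)→{1,2,3}; (9,7)→{3,7}. Safe: 9. Place at column 9.
Row 7: attacked by (1,4)→{4}; (2,1)→{1,6}; (3,3)→{3,7}; (4,6)→{3,6,9}; (5,9)→{7,9}; (6,2)→{1,2,3}; (9,7)→{5,7,9}. Safe: 8. Place at column 8.
Row 8: attacked by (1,4)→{4}; (2,1)→{1,7}; (3,3)→{3,8}; (4,6)→{2,6}; (5,9)→{6,9}; (6,2)→{2,4}; (7,8)→{7,8,9}; (9,7)→{6,7,8}. Safe: 5. Place at column 5.
Columns [4, 1, 3, 6, 9, 2, 8, 5, 7], r−c [-3, 1, 0, -2, -4, 4, -1, 3, 2], r+c [5, 3, 6, 10, 14, 8, 15, 13, 16] are all distinct, so no two queens attack.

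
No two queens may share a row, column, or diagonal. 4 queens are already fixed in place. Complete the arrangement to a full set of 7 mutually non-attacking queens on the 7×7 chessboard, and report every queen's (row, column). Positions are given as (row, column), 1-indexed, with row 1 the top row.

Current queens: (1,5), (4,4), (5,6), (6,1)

Row 2: attacked by (1,5)→{4,5,6}; (4,4)→{2,4,6}; (5,6)→{3,6}; (6,1)→{1,5}. Safe: 7. Place at column 7.
Row 3: attacked by (1,5)→{3,5,7}; (2,7)→{6,7}; (4,4)→{3,4,5}; (5,6)→{4,6}; (6,1)→{1,4}. Safe: 2. Place at column 2.
Row 7: attacked by (1,5)→{5}; (2,7)→{2,7}; (3,2)→{2,6}; (4,4)→{1,4,7}; (5,6)→{4,6}; (6,1)→{1,2}. Safe: 3. Place at column 3.
Columns [5, 7, 2, 4, 6, 1, 3], r−c [-4, -5, 1, 0, -1, 5, 4], r+c [6, 9, 5, 8, 11, 7, 10] are all distinct, so no two queens attack.

(1,5) (2,7) (3,2) (4,4) (5,6) (6,1) (7,3)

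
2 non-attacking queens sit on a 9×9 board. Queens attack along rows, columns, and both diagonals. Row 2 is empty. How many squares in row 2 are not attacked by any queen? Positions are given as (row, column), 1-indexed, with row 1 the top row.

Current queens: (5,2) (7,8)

5

(5,2) attacks row 2 at column 2 and diagonals 5.
(7,8) attacks row 2 at column 8 and diagonals 3.
Attacked columns: {2, 3, 5, 8}. Safe: {1, 4, 6, 7, 9}.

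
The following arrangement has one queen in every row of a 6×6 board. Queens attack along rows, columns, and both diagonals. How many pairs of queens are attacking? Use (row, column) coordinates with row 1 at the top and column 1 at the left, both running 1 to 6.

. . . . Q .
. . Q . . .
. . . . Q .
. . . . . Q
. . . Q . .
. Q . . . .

Same column: (1,5)–(3,5) (column 5).
Same diagonal: (3,5)–(4,6) (|3−4| = |5−6| = 1); (3,5)–(6,2) (|3−6| = |5−2| = 3).
Total attacking pairs: 3.

3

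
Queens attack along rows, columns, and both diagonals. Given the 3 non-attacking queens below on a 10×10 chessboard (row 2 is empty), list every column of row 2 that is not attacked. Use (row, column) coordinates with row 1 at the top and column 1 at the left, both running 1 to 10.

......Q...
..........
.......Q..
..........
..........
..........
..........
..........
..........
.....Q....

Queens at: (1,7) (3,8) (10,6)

columns 1, 2, 3, 4, 5, 10

(1,7) attacks row 2 at column 7 and diagonals 6, 8.
(3,8) attacks row 2 at column 8 and diagonals 7, 9.
(10,6) attacks row 2 at column 6.
Attacked columns: {6, 7, 8, 9}. Safe: {1, 2, 3, 4, 5, 10}.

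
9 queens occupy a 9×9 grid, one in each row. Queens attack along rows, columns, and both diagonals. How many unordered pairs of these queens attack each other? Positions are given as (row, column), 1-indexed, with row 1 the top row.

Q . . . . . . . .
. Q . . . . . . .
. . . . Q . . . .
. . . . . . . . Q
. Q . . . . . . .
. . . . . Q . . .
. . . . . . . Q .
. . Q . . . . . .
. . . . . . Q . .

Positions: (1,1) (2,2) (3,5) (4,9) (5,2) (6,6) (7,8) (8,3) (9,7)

4

Same column: (2,2)–(5,2) (column 2).
Same diagonal: (1,1)–(2,2) (|1−2| = |1−2| = 1); (1,1)–(6,6) (|1−6| = |1−6| = 5); (2,2)–(6,6) (|2−6| = |2−6| = 4).
Total attacking pairs: 4.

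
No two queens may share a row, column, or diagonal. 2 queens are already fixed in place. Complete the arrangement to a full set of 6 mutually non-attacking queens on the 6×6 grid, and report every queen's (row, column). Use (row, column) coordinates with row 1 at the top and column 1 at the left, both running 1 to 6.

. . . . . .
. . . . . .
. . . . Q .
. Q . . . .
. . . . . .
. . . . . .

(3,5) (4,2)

(1,4) (2,1) (3,5) (4,2) (5,6) (6,3)

Row 1: attacked by (3,5)→{3,5}; (4,2)→{2,5}. Safe: 1, 4, 6. Place at column 4.
Row 2: attacked by (1,4)→{3,4,5}; (3,5)→{4,5,6}; (4,2)→{2,4}. Safe: 1. Place at column 1.
Row 5: attacked by (1,4)→{4}; (2,1)→{1,4}; (3,5)→{3,5}; (4,2)→{1,2,3}. Safe: 6. Place at column 6.
Row 6: attacked by (1,4)→{4}; (2,1)→{1,5}; (3,5)→{2,5}; (4,2)→{2,4}; (5,6)→{5,6}. Safe: 3. Place at column 3.
Columns [4, 1, 5, 2, 6, 3], r−c [-3, 1, -2, 2, -1, 3], r+c [5, 3, 8, 6, 11, 9] are all distinct, so no two queens attack.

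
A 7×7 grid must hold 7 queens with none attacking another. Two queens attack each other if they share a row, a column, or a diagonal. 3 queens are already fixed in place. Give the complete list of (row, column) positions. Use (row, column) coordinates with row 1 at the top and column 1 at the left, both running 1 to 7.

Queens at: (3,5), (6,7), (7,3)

(1,6) (2,2) (3,5) (4,1) (5,4) (6,7) (7,3)

Row 1: attacked by (3,5)→{3,5,7}; (6,7)→{2,7}; (7,3)→{3}. Safe: 1, 4, 6. Place at column 6.
Row 2: attacked by (1,6)→{5,6,7}; (3,5)→{4,5,6}; (6,7)→{3,7}; (7,3)→{3}. Safe: 1, 2. Place at column 2.
Row 4: attacked by (1,6)→{3,6}; (2,2)→{2,4}; (3,5)→{4,5,6}; (6,7)→{5,7}; (7,3)→{3,6}. Safe: 1. Place at column 1.
Row 5: attacked by (1,6)→{2,6}; (2,2)→{2,5}; (3,5)→{3,5,7}; (4,1)→{1,2}; (6,7)→{6,7}; (7,3)→{1,3,5}. Safe: 4. Place at column 4.
Columns [6, 2, 5, 1, 4, 7, 3], r−c [-5, 0, -2, 3, 1, -1, 4], r+c [7, 4, 8, 5, 9, 13, 10] are all distinct, so no two queens attack.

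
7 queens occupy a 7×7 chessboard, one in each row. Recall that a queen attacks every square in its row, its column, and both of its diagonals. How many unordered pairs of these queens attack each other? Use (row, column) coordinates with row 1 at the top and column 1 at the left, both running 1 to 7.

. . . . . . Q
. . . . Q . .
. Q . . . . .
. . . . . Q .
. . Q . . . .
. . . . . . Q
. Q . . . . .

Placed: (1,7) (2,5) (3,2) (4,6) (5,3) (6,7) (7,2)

Same column: (1,7)–(6,7) (column 7); (3,2)–(7,2) (column 2).
Same diagonal: (1,7)–(5,3) (|1−5| = |7−3| = 4).
Total attacking pairs: 3.

3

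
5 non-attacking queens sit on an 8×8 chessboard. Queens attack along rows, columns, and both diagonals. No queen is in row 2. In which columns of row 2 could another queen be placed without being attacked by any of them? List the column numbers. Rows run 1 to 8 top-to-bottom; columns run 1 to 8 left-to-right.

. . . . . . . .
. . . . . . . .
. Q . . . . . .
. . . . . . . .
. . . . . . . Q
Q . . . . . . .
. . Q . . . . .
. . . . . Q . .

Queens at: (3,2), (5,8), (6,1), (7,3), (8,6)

columns 4, 7

(3,2) attacks row 2 at column 2 and diagonals 1, 3.
(5,8) attacks row 2 at column 8 and diagonals 5.
(6,1) attacks row 2 at column 1 and diagonals 5.
(7,3) attacks row 2 at column 3 and diagonals 8.
(8,6) attacks row 2 at column 6.
Attacked columns: {1, 2, 3, 5, 6, 8}. Safe: {4, 7}.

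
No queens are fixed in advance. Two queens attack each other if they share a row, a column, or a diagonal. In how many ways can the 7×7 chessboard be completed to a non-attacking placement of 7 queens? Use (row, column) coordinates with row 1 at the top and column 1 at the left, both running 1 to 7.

Branch on row 1: col 1 → 4; col 2 → 7; col 3 → 6; col 4 → 6; col 5 → 6; col 6 → 7; col 7 → 4.
Sum: 4 + 7 + 6 + 6 + 6 + 7 + 4 = 40.
(This is the classic 7-queens count.)

40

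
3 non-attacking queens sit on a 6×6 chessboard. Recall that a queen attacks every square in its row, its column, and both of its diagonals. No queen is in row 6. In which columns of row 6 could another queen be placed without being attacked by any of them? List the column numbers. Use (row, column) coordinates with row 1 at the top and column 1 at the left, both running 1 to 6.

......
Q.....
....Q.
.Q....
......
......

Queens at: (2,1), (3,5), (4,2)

columns 3, 6

(2,1) attacks row 6 at column 1 and diagonals 5.
(3,5) attacks row 6 at column 5 and diagonals 2.
(4,2) attacks row 6 at column 2 and diagonals 4.
Attacked columns: {1, 2, 4, 5}. Safe: {3, 6}.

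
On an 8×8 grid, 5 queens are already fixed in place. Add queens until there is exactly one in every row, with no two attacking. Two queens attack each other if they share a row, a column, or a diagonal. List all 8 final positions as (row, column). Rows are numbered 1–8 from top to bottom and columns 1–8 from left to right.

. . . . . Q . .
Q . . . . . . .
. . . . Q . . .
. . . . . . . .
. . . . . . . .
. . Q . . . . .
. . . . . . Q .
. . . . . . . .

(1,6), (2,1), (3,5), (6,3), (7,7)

(1,6) (2,1) (3,5) (4,2) (5,8) (6,3) (7,7) (8,4)

Row 4: attacked by (1,6)→{3,6}; (2,1)→{1,3}; (3,5)→{4,5,6}; (6,3)→{1,3,5}; (7,7)→{4,7}. Safe: 2, 8. Place at column 2.
Row 5: attacked by (1,6)→{2,6}; (2,1)→{1,4}; (3,5)→{3,5,7}; (4,2)→{1,2,3}; (6,3)→{2,3,4}; (7,7)→{5,7}. Safe: 8. Place at column 8.
Row 8: attacked by (1,6)→{6}; (2,1)→{1,7}; (3,5)→{5}; (4,2)→{2,6}; (5,8)→{5,8}; (6,3)→{1,3,5}; (7,7)→{6,7,8}. Safe: 4. Place at column 4.
Columns [6, 1, 5, 2, 8, 3, 7, 4], r−c [-5, 1, -2, 2, -3, 3, 0, 4], r+c [7, 3, 8, 6, 13, 9, 14, 12] are all distinct, so no two queens attack.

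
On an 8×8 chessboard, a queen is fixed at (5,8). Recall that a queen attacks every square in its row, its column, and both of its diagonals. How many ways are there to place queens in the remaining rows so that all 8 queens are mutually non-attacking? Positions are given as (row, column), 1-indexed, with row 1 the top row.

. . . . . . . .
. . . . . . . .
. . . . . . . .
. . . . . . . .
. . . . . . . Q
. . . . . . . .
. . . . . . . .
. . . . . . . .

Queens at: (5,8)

Branch on row 1: col 1 → 1; col 2 → 1; col 3 → 4; col 5 → 5; col 6 → 4; col 7 → 3.
Sum: 1 + 1 + 4 + 5 + 4 + 3 = 18.

18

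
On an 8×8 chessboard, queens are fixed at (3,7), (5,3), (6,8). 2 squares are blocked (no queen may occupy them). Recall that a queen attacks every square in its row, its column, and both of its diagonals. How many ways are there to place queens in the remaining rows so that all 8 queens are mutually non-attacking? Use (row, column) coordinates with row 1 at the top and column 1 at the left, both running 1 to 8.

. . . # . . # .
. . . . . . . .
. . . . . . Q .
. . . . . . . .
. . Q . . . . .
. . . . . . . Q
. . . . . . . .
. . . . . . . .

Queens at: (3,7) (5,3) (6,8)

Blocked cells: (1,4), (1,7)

1

Branch on row 1: col 1 → 0; col 2 → 1; col 6 → 0.
Sum: 0 + 1 + 0 = 1.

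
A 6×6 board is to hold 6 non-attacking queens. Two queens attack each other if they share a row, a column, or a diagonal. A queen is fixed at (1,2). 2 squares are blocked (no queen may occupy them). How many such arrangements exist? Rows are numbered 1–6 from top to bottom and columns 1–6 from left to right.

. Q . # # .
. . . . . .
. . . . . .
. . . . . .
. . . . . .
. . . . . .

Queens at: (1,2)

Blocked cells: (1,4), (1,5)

1

Branch on row 2: col 4 → 1; col 5 → 0; col 6 → 0.
Sum: 1 + 0 + 0 = 1.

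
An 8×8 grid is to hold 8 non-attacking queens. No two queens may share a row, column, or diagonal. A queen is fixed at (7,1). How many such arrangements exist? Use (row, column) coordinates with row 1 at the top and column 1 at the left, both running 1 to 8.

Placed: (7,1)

Branch on row 1: col 2 → 1; col 3 → 1; col 4 → 2; col 5 → 1; col 6 → 3; col 8 → 0.
Sum: 1 + 1 + 2 + 1 + 3 + 0 = 8.

8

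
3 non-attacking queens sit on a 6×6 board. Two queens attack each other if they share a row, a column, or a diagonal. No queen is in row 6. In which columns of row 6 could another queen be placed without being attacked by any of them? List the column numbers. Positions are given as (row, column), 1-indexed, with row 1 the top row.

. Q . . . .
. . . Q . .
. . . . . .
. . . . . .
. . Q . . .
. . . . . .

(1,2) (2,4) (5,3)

columns 1, 5, 6

(1,2) attacks row 6 at column 2.
(2,4) attacks row 6 at column 4.
(5,3) attacks row 6 at column 3 and diagonals 2, 4.
Attacked columns: {2, 3, 4}. Safe: {1, 5, 6}.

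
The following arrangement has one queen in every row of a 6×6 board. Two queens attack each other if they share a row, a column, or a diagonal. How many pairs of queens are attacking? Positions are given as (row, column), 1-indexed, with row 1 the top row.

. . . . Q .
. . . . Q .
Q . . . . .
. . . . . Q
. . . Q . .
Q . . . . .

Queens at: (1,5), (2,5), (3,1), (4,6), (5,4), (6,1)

Same column: (1,5)–(2,5) (column 5); (3,1)–(6,1) (column 1).
Same diagonal: (2,5)–(6,1) (|2−6| = |5−1| = 4).
Total attacking pairs: 3.

3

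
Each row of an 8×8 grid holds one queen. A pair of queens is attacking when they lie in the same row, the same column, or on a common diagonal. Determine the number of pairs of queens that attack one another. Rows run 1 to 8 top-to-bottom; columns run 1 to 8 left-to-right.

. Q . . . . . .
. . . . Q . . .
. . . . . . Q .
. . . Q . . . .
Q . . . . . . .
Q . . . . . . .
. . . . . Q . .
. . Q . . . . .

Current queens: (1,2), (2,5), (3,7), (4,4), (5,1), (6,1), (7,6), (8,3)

3

Same column: (5,1)–(6,1) (column 1).
Same diagonal: (2,5)–(6,1) (|2−6| = |5−1| = 4); (6,1)–(8,3) (|6−8| = |1−3| = 2).
Total attacking pairs: 3.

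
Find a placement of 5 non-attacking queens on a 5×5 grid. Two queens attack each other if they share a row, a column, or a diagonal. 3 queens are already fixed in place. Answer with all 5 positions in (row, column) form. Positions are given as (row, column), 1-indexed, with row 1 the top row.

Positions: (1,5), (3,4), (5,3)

(1,5) (2,2) (3,4) (4,1) (5,3)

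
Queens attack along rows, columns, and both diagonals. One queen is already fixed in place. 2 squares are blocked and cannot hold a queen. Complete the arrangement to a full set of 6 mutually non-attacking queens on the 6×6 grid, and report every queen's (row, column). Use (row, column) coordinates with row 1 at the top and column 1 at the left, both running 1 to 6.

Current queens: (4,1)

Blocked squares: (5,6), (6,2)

(1,2) (2,4) (3,6) (4,1) (5,3) (6,5)

Row 1: attacked by (4,1)→{1,4}. Safe: 2, 3, 5, 6. Place at column 2.
Row 2: attacked by (1,2)→{1,2,3}; (4,1)→{1,3}. Safe: 4, 5, 6. Place at column 4.
Row 3: attacked by (1,2)→{2,4}; (2,4)→{3,4,5}; (4,1)→{1,2}. Safe: 6. Place at column 6.
Row 5: attacked by (1,2)→{2,6}; (2,4)→{1,4}; (3,6)→{4,6}; (4,1)→{1,2}. Blocked: 6. Safe: 3, 5. Place at column 3.
Row 6: attacked by (1,2)→{2}; (2,4)→{4}; (3,6)→{3,6}; (4,1)→{1,3}; (5,3)→{2,3,4}. Blocked: 2. Safe: 5. Place at column 5.
Columns [2, 4, 6, 1, 3, 5], r−c [-1, -2, -3, 3, 2, 1], r+c [3, 6, 9, 5, 8, 11] are all distinct, so no two queens attack.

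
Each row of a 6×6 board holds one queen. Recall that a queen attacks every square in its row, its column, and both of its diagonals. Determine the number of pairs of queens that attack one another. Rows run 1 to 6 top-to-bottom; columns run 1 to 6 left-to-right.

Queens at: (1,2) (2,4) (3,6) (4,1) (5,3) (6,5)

All columns are distinct and no two queens satisfy |Δrow| = |Δcol|, so no pair attacks.

0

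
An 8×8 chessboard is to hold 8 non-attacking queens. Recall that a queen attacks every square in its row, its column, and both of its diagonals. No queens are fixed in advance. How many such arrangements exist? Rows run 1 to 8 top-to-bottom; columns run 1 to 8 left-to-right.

Branch on row 1: col 1 → 4; col 2 → 8; col 3 → 16; col 4 → 18; col 5 → 18; col 6 → 16; col 7 → 8; col 8 → 4.
Sum: 4 + 8 + 16 + 18 + 18 + 16 + 8 + 4 = 92.
(This is the classic 8-queens count.)

92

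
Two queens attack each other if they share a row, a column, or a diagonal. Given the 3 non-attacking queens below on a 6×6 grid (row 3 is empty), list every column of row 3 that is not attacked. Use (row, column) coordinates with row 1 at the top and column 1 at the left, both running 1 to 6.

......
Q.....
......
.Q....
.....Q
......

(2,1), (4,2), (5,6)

columns 5

(2,1) attacks row 3 at column 1 and diagonals 2.
(4,2) attacks row 3 at column 2 and diagonals 1, 3.
(5,6) attacks row 3 at column 6 and diagonals 4.
Attacked columns: {1, 2, 3, 4, 6}. Safe: {5}.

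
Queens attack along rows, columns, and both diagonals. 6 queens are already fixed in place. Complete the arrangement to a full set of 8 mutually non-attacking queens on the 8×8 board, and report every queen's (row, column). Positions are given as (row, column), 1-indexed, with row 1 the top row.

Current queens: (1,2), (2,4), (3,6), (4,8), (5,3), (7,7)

Row 6: attacked by (1,2)→{2,7}; (2,4)→{4,8}; (3,6)→{3,6}; (4,8)→{6,8}; (5,3)→{2,3,4}; (7,7)→{6,7,8}. Safe: 1, 5. Place at column 1.
Row 8: attacked by (1,2)→{2}; (2,4)→{4}; (3,6)→{1,6}; (4,8)→{4,8}; (5,3)→{3,6}; (6,1)→{1,3}; (7,7)→{6,7,8}. Safe: 5. Place at column 5.
Columns [2, 4, 6, 8, 3, 1, 7, 5], r−c [-1, -2, -3, -4, 2, 5, 0, 3], r+c [3, 6, 9, 12, 8, 7, 14, 13] are all distinct, so no two queens attack.

(1,2) (2,4) (3,6) (4,8) (5,3) (6,1) (7,7) (8,5)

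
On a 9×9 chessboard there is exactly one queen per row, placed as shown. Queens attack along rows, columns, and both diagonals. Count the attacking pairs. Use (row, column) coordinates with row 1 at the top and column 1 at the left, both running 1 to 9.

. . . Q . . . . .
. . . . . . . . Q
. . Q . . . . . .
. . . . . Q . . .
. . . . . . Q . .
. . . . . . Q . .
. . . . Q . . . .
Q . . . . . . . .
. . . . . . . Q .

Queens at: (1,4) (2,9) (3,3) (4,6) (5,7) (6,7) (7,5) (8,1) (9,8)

3

Same column: (5,7)–(6,7) (column 7).
Same diagonal: (4,6)–(5,7) (|4−5| = |6−7| = 1); (5,7)–(7,5) (|5−7| = |7−5| = 2).
Total attacking pairs: 3.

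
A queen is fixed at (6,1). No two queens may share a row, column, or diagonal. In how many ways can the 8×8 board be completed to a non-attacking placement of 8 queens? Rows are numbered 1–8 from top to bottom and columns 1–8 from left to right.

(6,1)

16

Branch on row 1: col 2 → 1; col 3 → 4; col 4 → 4; col 5 → 4; col 7 → 3; col 8 → 0.
Sum: 1 + 4 + 4 + 4 + 3 + 0 = 16.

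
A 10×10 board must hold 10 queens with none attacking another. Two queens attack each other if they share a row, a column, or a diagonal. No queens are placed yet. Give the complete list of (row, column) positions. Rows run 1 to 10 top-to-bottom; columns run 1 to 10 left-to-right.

Row 1: Safe: 1, 2, 3, 4, 5, 6, 7, 8, 9, 10. Place at column 8.
Row 2: attacked by (1,8)→{7,8,9}. Safe: 1, 2, 3, 4, 5, 6, 10. Place at column 4.
Row 3: attacked by (1,8)→{6,8,10}; (2,4)→{3,4,5}. Safe: 1, 2, 7, 9. Place at column 2.
Row 4: attacked by (1,8)→{5,8}; (2,4)→{2,4,6}; (3,2)→{1,2,3}. Safe: 7, 9, 10. Place at column 7.
Row 5: attacked by (1,8)→{4,8}; (2,4)→{1,4,7}; (3,2)→{2,4}; (4,7)→{6,7,8}. Safe: 3, 5, 9, 10. Place at column 10.
Row 6: attacked by (1,8)→{3,8}; (2,4)→{4,8}; (3,2)→{2,5}; (4,7)→{5,7,9}; (5,10)→{9,10}. Safe: 1, 6. Place at column 6.
Row 7: attacked by (1,8)→{2,8}; (2,4)→{4,9}; (3,2)→{2,6}; (4,7)→{4,7,10}; (5,10)→{8,10}; (6,6)→{5,6,7}. Safe: 1, 3. Place at column 1.
Row 8: attacked by (1,8)→{1,8}; (2,4)→{4,10}; (3,2)→{2,7}; (4,7)→{3,7}; (5,10)→{7,10}; (6,6)→{4,6,8}; (7,1)→{1,2}. Safe: 5, 9. Place at column 9.
Row 9: attacked by (1,8)→{8}; (2,4)→{4}; (3,2)→{2,8}; (4,7)→{2,7}; (5,10)→{6,10}; (6,6)→{3,6,9}; (7,1)→{1,3}; (8,9)→{8,9,10}. Safe: 5. Place at column 5.
Row 10: attacked by (1,8)→{8}; (2,4)→{4}; (3,2)→{2,9}; (4,7)→{1,7}; (5,10)→{5,10}; (6,6)→{2,6,10}; (7,1)→{1,4}; (8,9)→{7,9}; (9,5)→{4,5,6}. Safe: 3. Place at column 3.
Columns [8, 4, 2, 7, 10, 6, 1, 9, 5, 3], r−c [-7, -2, 1, -3, -5, 0, 6, -1, 4, 7], r+c [9, 6, 5, 11, 15, 12, 8, 17, 14, 13] are all distinct, so no two queens attack.

(1,8) (2,4) (3,2) (4,7) (5,10) (6,6) (7,1) (8,9) (9,5) (10,3)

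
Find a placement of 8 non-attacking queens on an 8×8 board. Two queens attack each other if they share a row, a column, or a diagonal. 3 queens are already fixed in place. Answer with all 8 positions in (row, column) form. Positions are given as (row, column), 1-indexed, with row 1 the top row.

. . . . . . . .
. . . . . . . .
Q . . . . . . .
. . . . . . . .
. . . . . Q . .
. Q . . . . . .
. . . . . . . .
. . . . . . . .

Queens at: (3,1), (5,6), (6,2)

Row 1: attacked by (3,1)→{1,3}; (5,6)→{2,6}; (6,2)→{2,7}. Safe: 4, 5, 8. Place at column 8.
Row 2: attacked by (1,8)→{7,8}; (3,1)→{1,2}; (5,6)→{3,6}; (6,2)→{2,6}. Safe: 4, 5. Place at column 4.
Row 4: attacked by (1,8)→{5,8}; (2,4)→{2,4,6}; (3,1)→{1,2}; (5,6)→{5,6,7}; (6,2)→{2,4}. Safe: 3. Place at column 3.
Row 7: attacked by (1,8)→{2,8}; (2,4)→{4}; (3,1)→{1,5}; (4,3)→{3,6}; (5,6)→{4,6,8}; (6,2)→{1,2,3}. Safe: 7. Place at column 7.
Row 8: attacked by (1,8)→{1,8}; (2,4)→{4}; (3,1)→{1,6}; (4,3)→{3,7}; (5,6)→{3,6}; (6,2)→{2,4}; (7,7)→{6,7,8}. Safe: 5. Place at column 5.
Columns [8, 4, 1, 3, 6, 2, 7, 5], r−c [-7, -2, 2, 1, -1, 4, 0, 3], r+c [9, 6, 4, 7, 11, 8, 14, 13] are all distinct, so no two queens attack.

(1,8) (2,4) (3,1) (4,3) (5,6) (6,2) (7,7) (8,5)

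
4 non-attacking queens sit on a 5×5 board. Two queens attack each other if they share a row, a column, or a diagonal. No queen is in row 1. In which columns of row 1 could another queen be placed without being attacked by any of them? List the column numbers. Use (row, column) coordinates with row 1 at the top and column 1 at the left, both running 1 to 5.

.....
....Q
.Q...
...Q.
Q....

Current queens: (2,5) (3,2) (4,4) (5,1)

columns 3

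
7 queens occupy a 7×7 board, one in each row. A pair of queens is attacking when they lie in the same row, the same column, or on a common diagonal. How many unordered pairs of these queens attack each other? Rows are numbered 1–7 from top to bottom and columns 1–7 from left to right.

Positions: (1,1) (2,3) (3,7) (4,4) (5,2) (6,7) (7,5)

3

Same column: (3,7)–(6,7) (column 7).
Same diagonal: (1,1)–(4,4) (|1−4| = |1−4| = 3); (2,3)–(6,7) (|2−6| = |3−7| = 4).
Total attacking pairs: 3.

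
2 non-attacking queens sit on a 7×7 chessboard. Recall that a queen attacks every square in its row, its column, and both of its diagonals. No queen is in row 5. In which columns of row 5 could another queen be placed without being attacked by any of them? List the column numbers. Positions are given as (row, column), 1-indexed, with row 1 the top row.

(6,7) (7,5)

columns 1, 2, 4

(6,7) attacks row 5 at column 7 and diagonals 6.
(7,5) attacks row 5 at column 5 and diagonals 3, 7.
Attacked columns: {3, 5, 6, 7}. Safe: {1, 2, 4}.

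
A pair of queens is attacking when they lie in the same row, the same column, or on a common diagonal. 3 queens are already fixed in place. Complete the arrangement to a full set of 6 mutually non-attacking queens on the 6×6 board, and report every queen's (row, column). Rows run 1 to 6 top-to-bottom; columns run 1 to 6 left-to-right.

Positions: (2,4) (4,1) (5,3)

Row 1: attacked by (2,4)→{3,4,5}; (4,1)→{1,4}; (5,3)→{3}. Safe: 2, 6. Place at column 2.
Row 3: attacked by (1,2)→{2,4}; (2,4)→{3,4,5}; (4,1)→{1,2}; (5,3)→{1,3,5}. Safe: 6. Place at column 6.
Row 6: attacked by (1,2)→{2}; (2,4)→{4}; (3,6)→{3,6}; (4,1)→{1,3}; (5,3)→{2,3,4}. Safe: 5. Place at column 5.
Columns [2, 4, 6, 1, 3, 5], r−c [-1, -2, -3, 3, 2, 1], r+c [3, 6, 9, 5, 8, 11] are all distinct, so no two queens attack.

(1,2) (2,4) (3,6) (4,1) (5,3) (6,5)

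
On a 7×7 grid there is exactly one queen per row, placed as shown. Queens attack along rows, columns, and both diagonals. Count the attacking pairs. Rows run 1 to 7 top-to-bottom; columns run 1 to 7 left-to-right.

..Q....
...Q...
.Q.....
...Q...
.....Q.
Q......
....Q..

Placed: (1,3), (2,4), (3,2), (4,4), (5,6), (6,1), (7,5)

2

Same column: (2,4)–(4,4) (column 4).
Same diagonal: (1,3)–(2,4) (|1−2| = |3−4| = 1).
Total attacking pairs: 2.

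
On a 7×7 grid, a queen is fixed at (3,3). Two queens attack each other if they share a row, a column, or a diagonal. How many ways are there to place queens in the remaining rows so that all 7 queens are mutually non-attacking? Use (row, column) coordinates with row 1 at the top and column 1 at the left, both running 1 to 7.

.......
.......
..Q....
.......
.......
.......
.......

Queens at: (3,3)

6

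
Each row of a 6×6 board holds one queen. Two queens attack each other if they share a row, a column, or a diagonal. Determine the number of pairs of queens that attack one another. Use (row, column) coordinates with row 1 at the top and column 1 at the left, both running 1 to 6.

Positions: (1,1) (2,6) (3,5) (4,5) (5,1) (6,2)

Same column: (1,1)–(5,1) (column 1); (3,5)–(4,5) (column 5).
Same diagonal: (2,6)–(3,5) (|2−3| = |6−5| = 1); (2,6)–(6,2) (|2−6| = |6−2| = 4); (3,5)–(6,2) (|3−6| = |5−2| = 3); (5,1)–(6,2) (|5−6| = |1−2| = 1).
Total attacking pairs: 6.

6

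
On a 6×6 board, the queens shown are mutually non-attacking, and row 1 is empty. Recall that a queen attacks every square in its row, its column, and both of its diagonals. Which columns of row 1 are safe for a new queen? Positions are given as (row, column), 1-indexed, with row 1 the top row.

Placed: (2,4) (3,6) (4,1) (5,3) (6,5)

columns 2

(2,4) attacks row 1 at column 4 and diagonals 3, 5.
(3,6) attacks row 1 at column 6 and diagonals 4.
(4,1) attacks row 1 at column 1 and diagonals 4.
(5,3) attacks row 1 at column 3.
(6,5) attacks row 1 at column 5.
Attacked columns: {1, 3, 4, 5, 6}. Safe: {2}.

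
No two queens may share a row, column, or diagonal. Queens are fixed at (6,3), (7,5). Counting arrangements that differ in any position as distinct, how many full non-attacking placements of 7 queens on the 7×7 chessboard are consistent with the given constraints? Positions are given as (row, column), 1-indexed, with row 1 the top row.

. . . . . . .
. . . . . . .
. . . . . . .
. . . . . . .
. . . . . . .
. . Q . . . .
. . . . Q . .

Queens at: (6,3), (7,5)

1

Branch on row 1: col 1 → 0; col 2 → 0; col 4 → 0; col 6 → 0; col 7 → 1.
Sum: 0 + 0 + 0 + 0 + 1 = 1.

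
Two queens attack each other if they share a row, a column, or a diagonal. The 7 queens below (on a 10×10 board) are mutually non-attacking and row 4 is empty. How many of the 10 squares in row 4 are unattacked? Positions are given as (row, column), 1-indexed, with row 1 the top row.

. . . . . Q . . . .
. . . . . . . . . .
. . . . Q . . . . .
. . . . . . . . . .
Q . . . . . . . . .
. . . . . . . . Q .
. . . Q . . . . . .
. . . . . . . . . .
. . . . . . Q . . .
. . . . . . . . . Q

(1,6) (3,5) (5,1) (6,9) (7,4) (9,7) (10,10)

(1,6) attacks row 4 at column 6 and diagonals 3, 9.
(3,5) attacks row 4 at column 5 and diagonals 4, 6.
(5,1) attacks row 4 at column 1 and diagonals 2.
(6,9) attacks row 4 at column 9 and diagonals 7.
(7,4) attacks row 4 at column 4 and diagonals 1, 7.
(9,7) attacks row 4 at column 7 and diagonals 2.
(10,10) attacks row 4 at column 10 and diagonals 4.
Attacked columns: {1, 2, 3, 4, 5, 6, 7, 9, 10}. Safe: {8}.

1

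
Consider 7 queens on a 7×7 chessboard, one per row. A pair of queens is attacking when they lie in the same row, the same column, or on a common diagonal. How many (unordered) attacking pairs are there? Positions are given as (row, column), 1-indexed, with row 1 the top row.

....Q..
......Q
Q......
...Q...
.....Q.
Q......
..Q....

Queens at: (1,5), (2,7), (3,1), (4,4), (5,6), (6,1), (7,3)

Same column: (3,1)–(6,1) (column 1).
Total attacking pairs: 1.

1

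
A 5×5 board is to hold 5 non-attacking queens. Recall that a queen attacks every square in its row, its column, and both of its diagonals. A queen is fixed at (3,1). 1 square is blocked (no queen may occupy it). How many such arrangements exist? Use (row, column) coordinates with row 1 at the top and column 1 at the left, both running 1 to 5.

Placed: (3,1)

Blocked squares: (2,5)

2

Branch on row 1: col 2 → 1; col 4 → 0; col 5 → 1.
Sum: 1 + 0 + 1 = 2.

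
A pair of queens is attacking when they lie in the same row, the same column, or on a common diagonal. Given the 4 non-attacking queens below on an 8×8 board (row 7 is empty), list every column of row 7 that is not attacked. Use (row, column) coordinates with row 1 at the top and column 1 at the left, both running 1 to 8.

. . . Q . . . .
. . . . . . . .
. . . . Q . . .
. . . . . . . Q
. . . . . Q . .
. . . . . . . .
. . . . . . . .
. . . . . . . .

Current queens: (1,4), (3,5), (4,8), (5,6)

columns 2, 3, 7

(1,4) attacks row 7 at column 4.
(3,5) attacks row 7 at column 5 and diagonals 1.
(4,8) attacks row 7 at column 8 and diagonals 5.
(5,6) attacks row 7 at column 6 and diagonals 4, 8.
Attacked columns: {1, 4, 5, 6, 8}. Safe: {2, 3, 7}.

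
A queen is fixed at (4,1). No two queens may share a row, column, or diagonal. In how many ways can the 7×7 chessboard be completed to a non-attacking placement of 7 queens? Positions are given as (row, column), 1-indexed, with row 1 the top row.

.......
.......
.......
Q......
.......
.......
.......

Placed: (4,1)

6

Branch on row 1: col 2 → 2; col 3 → 1; col 5 → 0; col 6 → 2; col 7 → 1.
Sum: 2 + 1 + 0 + 2 + 1 = 6.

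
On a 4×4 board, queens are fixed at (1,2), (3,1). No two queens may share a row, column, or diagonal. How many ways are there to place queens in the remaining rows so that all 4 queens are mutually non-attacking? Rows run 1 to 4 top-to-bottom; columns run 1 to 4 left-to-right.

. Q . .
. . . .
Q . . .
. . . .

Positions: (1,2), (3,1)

1

Branch on row 2: col 4 → 1.
Sum: 1 = 1.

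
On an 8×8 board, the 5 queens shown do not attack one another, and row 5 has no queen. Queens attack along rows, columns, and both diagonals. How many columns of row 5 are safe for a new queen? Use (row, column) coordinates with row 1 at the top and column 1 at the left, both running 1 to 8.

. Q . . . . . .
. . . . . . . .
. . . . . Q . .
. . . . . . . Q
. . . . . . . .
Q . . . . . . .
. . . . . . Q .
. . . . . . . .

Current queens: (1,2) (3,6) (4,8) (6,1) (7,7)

(1,2) attacks row 5 at column 2 and diagonals 6.
(3,6) attacks row 5 at column 6 and diagonals 4, 8.
(4,8) attacks row 5 at column 8 and diagonals 7.
(6,1) attacks row 5 at column 1 and diagonals 2.
(7,7) attacks row 5 at column 7 and diagonals 5.
Attacked columns: {1, 2, 4, 5, 6, 7, 8}. Safe: {3}.

1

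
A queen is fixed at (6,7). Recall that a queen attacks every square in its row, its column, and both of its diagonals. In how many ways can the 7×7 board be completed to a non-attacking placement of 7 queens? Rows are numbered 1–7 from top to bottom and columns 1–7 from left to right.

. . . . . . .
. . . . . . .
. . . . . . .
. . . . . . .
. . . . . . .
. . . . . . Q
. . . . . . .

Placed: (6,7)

Branch on row 1: col 1 → 1; col 3 → 2; col 4 → 2; col 5 → 1; col 6 → 1.
Sum: 1 + 2 + 2 + 1 + 1 = 7.

7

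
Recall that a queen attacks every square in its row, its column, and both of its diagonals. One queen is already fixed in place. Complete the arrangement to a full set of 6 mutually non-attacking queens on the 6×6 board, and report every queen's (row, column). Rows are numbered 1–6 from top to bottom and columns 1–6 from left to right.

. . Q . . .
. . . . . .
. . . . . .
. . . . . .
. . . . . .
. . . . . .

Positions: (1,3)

Row 2: attacked by (1,3)→{2,3,4}. Safe: 1, 5, 6. Place at column 6.
Row 3: attacked by (1,3)→{1,3,5}; (2,6)→{5,6}. Safe: 2, 4. Place at column 2.
Row 4: attacked by (1,3)→{3,6}; (2,6)→{4,6}; (3,2)→{1,2,3}. Safe: 5. Place at column 5.
Row 5: attacked by (1,3)→{3}; (2,6)→{3,6}; (3,2)→{2,4}; (4,5)→{4,5,6}. Safe: 1. Place at column 1.
Row 6: attacked by (1,3)→{3}; (2,6)→{2,6}; (3,2)→{2,5}; (4,5)→{3,5}; (5,1)→{1,2}. Safe: 4. Place at column 4.
Columns [3, 6, 2, 5, 1, 4], r−c [-2, -4, 1, -1, 4, 2], r+c [4, 8, 5, 9, 6, 10] are all distinct, so no two queens attack.

(1,3) (2,6) (3,2) (4,5) (5,1) (6,4)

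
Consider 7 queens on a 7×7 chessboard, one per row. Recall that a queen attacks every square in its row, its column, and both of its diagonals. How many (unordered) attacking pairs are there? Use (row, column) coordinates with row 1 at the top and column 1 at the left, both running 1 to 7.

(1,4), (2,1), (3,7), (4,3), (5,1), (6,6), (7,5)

3

Same column: (2,1)–(5,1) (column 1).
Same diagonal: (2,1)–(4,3) (|2−4| = |1−3| = 2); (6,6)–(7,5) (|6−7| = |6−5| = 1).
Total attacking pairs: 3.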